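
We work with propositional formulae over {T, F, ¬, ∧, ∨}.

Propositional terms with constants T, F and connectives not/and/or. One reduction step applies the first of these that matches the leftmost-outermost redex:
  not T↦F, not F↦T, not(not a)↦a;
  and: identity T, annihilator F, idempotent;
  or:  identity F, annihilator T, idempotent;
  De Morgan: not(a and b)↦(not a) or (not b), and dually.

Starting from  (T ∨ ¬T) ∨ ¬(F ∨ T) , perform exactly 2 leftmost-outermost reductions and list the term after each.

  start: (T ∨ ¬T) ∨ ¬(F ∨ T)
  →1  T ∨ ¬(F ∨ T)
  →2  T

Answer: after 2 steps: T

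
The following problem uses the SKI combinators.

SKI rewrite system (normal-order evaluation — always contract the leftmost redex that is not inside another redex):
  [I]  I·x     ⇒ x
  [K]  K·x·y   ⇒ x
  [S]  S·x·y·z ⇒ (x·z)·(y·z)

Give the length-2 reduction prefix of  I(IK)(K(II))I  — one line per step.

  start: I(IK)(K(II))I
  →1  IK(K(II))I
  →2  K(K(II))I

Answer: after 2 steps: K(K(II))I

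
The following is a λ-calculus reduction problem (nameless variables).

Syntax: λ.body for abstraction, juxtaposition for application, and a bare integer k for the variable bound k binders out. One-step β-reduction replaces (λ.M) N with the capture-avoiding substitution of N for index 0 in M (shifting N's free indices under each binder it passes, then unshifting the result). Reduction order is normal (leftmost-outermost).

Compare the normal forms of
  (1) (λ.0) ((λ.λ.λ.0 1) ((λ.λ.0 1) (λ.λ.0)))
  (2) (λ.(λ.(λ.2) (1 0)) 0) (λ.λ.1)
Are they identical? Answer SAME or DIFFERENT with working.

Answer: DIFFERENT — A ⇓ λ.λ.0 1, B ⇓ λ.λ.1

Derivation:
Term A:
  start: (λ.0) ((λ.λ.λ.0 1) ((λ.λ.0 1) (λ.λ.0)))
  →1  (λ.λ.λ.0 1) ((λ.λ.0 1) (λ.λ.0))
  →2  λ.λ.0 1

Term B:
  start: (λ.(λ.(λ.2) (1 0)) 0) (λ.λ.1)
  →1  (λ.(λ.λ.λ.1) ((λ.λ.1) 0)) (λ.λ.1)
  →2  (λ.λ.λ.1) ((λ.λ.1) (λ.λ.1))
  →3  λ.λ.1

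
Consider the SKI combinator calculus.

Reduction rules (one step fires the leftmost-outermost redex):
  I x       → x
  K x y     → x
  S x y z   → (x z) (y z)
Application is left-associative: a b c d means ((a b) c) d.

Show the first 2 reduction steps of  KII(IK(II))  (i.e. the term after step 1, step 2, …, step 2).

  start: KII(IK(II))
  step 1: I(IK(II))
  step 2: IK(II)

Answer: after 2 steps: IK(II)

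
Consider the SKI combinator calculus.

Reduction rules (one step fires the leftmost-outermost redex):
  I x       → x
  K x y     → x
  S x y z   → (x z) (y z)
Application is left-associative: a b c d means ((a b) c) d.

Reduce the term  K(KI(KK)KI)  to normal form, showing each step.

Answer: normal form = K(KI)  (in 2 steps)

Working:
  start: K(KI(KK)KI)
  →1  K(IKI)
  →2  K(KI)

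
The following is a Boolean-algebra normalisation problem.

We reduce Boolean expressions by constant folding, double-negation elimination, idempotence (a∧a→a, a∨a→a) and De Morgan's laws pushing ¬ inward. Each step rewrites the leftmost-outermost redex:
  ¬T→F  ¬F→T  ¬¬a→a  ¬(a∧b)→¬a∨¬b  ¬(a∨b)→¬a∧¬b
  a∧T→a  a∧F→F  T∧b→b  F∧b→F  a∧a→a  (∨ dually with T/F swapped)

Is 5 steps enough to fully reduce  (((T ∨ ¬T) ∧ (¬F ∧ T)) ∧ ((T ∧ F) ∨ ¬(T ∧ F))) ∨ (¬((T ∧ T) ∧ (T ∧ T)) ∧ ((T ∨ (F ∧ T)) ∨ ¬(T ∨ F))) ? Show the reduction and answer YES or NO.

Answer: NO — after 5 steps the term is ((T ∧ F) ∨ ¬(T ∧ F)) ∨ (¬((T ∧ T) ∧ (T ∧ T)) ∧ ((T ∨ (F ∧ T)) ∨ ¬(T ∨ F))), not yet normal

Reduction:
  start: (((T ∨ ¬T) ∧ (¬F ∧ T)) ∧ ((T ∧ F) ∨ ¬(T ∧ F))) ∨ (¬((T ∧ T) ∧ (T ∧ T)) ∧ ((T ∨ (F ∧ T)) ∨ ¬(T ∨ F)))
  [1] ((T ∧ (¬F ∧ T)) ∧ ((T ∧ F) ∨ ¬(T ∧ F))) ∨ (¬((T ∧ T) ∧ (T ∧ T)) ∧ ((T ∨ (F ∧ T)) ∨ ¬(T ∨ F)))
  [2] ((¬F ∧ T) ∧ ((T ∧ F) ∨ ¬(T ∧ F))) ∨ (¬((T ∧ T) ∧ (T ∧ T)) ∧ ((T ∨ (F ∧ T)) ∨ ¬(T ∨ F)))
  [3] (¬F ∧ ((T ∧ F) ∨ ¬(T ∧ F))) ∨ (¬((T ∧ T) ∧ (T ∧ T)) ∧ ((T ∨ (F ∧ T)) ∨ ¬(T ∨ F)))
  [4] (T ∧ ((T ∧ F) ∨ ¬(T ∧ F))) ∨ (¬((T ∧ T) ∧ (T ∧ T)) ∧ ((T ∨ (F ∧ T)) ∨ ¬(T ∨ F)))
  [5] ((T ∧ F) ∨ ¬(T ∧ F)) ∨ (¬((T ∧ T) ∧ (T ∧ T)) ∧ ((T ∨ (F ∧ T)) ∨ ¬(T ∨ F)))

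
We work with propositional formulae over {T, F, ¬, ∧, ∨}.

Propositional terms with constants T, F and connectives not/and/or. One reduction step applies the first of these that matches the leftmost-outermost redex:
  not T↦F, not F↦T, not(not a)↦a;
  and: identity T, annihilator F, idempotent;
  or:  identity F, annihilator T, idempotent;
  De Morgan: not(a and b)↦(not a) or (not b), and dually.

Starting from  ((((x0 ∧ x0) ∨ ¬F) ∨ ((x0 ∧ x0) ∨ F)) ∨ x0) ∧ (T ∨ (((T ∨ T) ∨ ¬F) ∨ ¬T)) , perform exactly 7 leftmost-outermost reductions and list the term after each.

  start: ((((x0 ∧ x0) ∨ ¬F) ∨ ((x0 ∧ x0) ∨ F)) ∨ x0) ∧ (T ∨ (((T ∨ T) ∨ ¬F) ∨ ¬T))
  step 1: (((x0 ∨ ¬F) ∨ ((x0 ∧ x0) ∨ F)) ∨ x0) ∧ (T ∨ (((T ∨ T) ∨ ¬F) ∨ ¬T))
  step 2: (((x0 ∨ T) ∨ ((x0 ∧ x0) ∨ F)) ∨ x0) ∧ (T ∨ (((T ∨ T) ∨ ¬F) ∨ ¬T))
  step 3: ((T ∨ ((x0 ∧ x0) ∨ F)) ∨ x0) ∧ (T ∨ (((T ∨ T) ∨ ¬F) ∨ ¬T))
  step 4: (T ∨ x0) ∧ (T ∨ (((T ∨ T) ∨ ¬F) ∨ ¬T))
  step 5: T ∧ (T ∨ (((T ∨ T) ∨ ¬F) ∨ ¬T))
  step 6: T ∨ (((T ∨ T) ∨ ¬F) ∨ ¬T)
  step 7: T

Answer: after 7 steps: T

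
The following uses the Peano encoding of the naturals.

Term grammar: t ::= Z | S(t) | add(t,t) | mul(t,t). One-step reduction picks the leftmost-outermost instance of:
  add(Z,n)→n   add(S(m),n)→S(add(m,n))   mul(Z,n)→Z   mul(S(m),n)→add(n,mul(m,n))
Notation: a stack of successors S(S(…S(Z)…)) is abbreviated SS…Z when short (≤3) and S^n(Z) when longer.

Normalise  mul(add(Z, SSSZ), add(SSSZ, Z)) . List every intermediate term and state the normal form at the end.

Answer: normal form = S^9(Z)  (in 29 steps)

Reduction:
  start: mul(add(Z, SSSZ), add(SSSZ, Z))
  step 1: mul(SSSZ, add(SSSZ, Z))
  step 2: add(add(SSSZ, Z), mul(SSZ, add(SSSZ, Z)))
  step 3: add(S(add(SSZ, Z)), mul(SSZ, add(SSSZ, Z)))
  step 4: S(add(add(SSZ, Z), mul(SSZ, add(SSSZ, Z))))
  step 5: S(add(S(add(SZ, Z)), mul(SSZ, add(SSSZ, Z))))
  step 6: S(S(add(add(SZ, Z), mul(SSZ, add(SSSZ, Z)))))
  step 7: S(S(add(S(add(Z, Z)), mul(SSZ, add(SSSZ, Z)))))
  step 8: S(S(S(add(add(Z, Z), mul(SSZ, add(SSSZ, Z))))))
  step 9: S(S(S(add(Z, mul(SSZ, add(SSSZ, Z))))))
  step 10: S(S(S(mul(SSZ, add(SSSZ, Z)))))
  step 11: S(S(S(add(add(SSSZ, Z), mul(SZ, add(SSSZ, Z))))))
  step 12: S(S(S(add(S(add(SSZ, Z)), mul(SZ, add(SSSZ, Z))))))
  step 13: S(S(S(S(add(add(SSZ, Z), mul(SZ, add(SSSZ, Z)))))))
  step 14: S(S(S(S(add(S(add(SZ, Z)), mul(SZ, add(SSSZ, Z)))))))
  step 15: S(S(S(S(S(add(add(SZ, Z), mul(SZ, add(SSSZ, Z))))))))
  step 16: S(S(S(S(S(add(S(add(Z, Z)), mul(SZ, add(SSSZ, Z))))))))
  step 17: S(S(S(S(S(S(add(add(Z, Z), mul(SZ, add(SSSZ, Z)))))))))
  step 18: S(S(S(S(S(S(add(Z, mul(SZ, add(SSSZ, Z)))))))))
  step 19: S(S(S(S(S(S(mul(SZ, add(SSSZ, Z))))))))
  step 20: S(S(S(S(S(S(add(add(SSSZ, Z), mul(Z, add(SSSZ, Z)))))))))
  step 21: S(S(S(S(S(S(add(S(add(SSZ, Z)), mul(Z, add(SSSZ, Z)))))))))
  step 22: S(S(S(S(S(S(S(add(add(SSZ, Z), mul(Z, add(SSSZ, Z))))))))))
  step 23: S(S(S(S(S(S(S(add(S(add(SZ, Z)), mul(Z, add(SSSZ, Z))))))))))
  step 24: S(S(S(S(S(S(S(S(add(add(SZ, Z), mul(Z, add(SSSZ, Z)))))))))))
  step 25: S(S(S(S(S(S(S(S(add(S(add(Z, Z)), mul(Z, add(SSSZ, Z)))))))))))
  step 26: S(S(S(S(S(S(S(S(S(add(add(Z, Z), mul(Z, add(SSSZ, Z))))))))))))
  step 27: S(S(S(S(S(S(S(S(S(add(Z, mul(Z, add(SSSZ, Z))))))))))))
  step 28: S(S(S(S(S(S(S(S(S(mul(Z, add(SSSZ, Z)))))))))))
  step 29: S^9(Z)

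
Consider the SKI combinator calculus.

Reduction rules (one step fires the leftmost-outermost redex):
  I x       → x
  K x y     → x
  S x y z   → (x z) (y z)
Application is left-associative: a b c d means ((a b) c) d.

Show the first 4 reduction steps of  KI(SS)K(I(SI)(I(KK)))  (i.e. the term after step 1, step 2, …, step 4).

Answer: after 4 steps: K(SI(KK))

Working:
  start: KI(SS)K(I(SI)(I(KK)))
  [1] IK(I(SI)(I(KK)))
  [2] K(I(SI)(I(KK)))
  [3] K(SI(I(KK)))
  [4] K(SI(KK))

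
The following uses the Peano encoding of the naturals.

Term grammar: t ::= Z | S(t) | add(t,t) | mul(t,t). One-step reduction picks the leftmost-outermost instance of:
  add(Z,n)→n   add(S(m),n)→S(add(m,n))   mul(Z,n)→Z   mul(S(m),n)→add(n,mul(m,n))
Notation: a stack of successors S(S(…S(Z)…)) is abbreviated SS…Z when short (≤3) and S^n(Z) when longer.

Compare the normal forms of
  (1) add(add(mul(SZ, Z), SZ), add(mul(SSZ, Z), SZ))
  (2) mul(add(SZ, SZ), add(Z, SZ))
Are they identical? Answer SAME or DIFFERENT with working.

Term A:
  start: add(add(mul(SZ, Z), SZ), add(mul(SSZ, Z), SZ))
  step 1: add(add(add(Z, mul(Z, Z)), SZ), add(mul(SSZ, Z), SZ))
  step 2: add(add(mul(Z, Z), SZ), add(mul(SSZ, Z), SZ))
  step 3: add(add(Z, SZ), add(mul(SSZ, Z), SZ))
  step 4: add(SZ, add(mul(SSZ, Z), SZ))
  step 5: S(add(Z, add(mul(SSZ, Z), SZ)))
  step 6: S(add(mul(SSZ, Z), SZ))
  step 7: S(add(add(Z, mul(SZ, Z)), SZ))
  step 8: S(add(mul(SZ, Z), SZ))
  step 9: S(add(add(Z, mul(Z, Z)), SZ))
  step 10: S(add(mul(Z, Z), SZ))
  step 11: S(add(Z, SZ))
  step 12: SSZ

Term B:
  start: mul(add(SZ, SZ), add(Z, SZ))
  step 1: mul(S(add(Z, SZ)), add(Z, SZ))
  step 2: add(add(Z, SZ), mul(add(Z, SZ), add(Z, SZ)))
  step 3: add(SZ, mul(add(Z, SZ), add(Z, SZ)))
  step 4: S(add(Z, mul(add(Z, SZ), add(Z, SZ))))
  step 5: S(mul(add(Z, SZ), add(Z, SZ)))
  step 6: S(mul(SZ, add(Z, SZ)))
  step 7: S(add(add(Z, SZ), mul(Z, add(Z, SZ))))
  step 8: S(add(SZ, mul(Z, add(Z, SZ))))
  step 9: S(S(add(Z, mul(Z, add(Z, SZ)))))
  step 10: S(S(mul(Z, add(Z, SZ))))
  step 11: SSZ

Answer: SAME — A ⇓ SSZ, B ⇓ SSZ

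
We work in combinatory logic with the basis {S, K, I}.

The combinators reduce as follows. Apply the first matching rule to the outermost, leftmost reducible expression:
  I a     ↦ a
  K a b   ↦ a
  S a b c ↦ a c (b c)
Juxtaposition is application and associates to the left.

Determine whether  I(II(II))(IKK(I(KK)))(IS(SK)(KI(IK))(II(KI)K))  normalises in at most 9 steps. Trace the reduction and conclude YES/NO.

Answer: NO — after 9 steps the term is K(SK(II(KI)K)(KI(IK)(II(KI)K))), not yet normal

Working:
  start: I(II(II))(IKK(I(KK)))(IS(SK)(KI(IK))(II(KI)K))
  step 1: II(II)(IKK(I(KK)))(IS(SK)(KI(IK))(II(KI)K))
  step 2: I(II)(IKK(I(KK)))(IS(SK)(KI(IK))(II(KI)K))
  step 3: II(IKK(I(KK)))(IS(SK)(KI(IK))(II(KI)K))
  step 4: I(IKK(I(KK)))(IS(SK)(KI(IK))(II(KI)K))
  step 5: IKK(I(KK))(IS(SK)(KI(IK))(II(KI)K))
  step 6: KK(I(KK))(IS(SK)(KI(IK))(II(KI)K))
  step 7: K(IS(SK)(KI(IK))(II(KI)K))
  step 8: K(S(SK)(KI(IK))(II(KI)K))
  step 9: K(SK(II(KI)K)(KI(IK)(II(KI)K)))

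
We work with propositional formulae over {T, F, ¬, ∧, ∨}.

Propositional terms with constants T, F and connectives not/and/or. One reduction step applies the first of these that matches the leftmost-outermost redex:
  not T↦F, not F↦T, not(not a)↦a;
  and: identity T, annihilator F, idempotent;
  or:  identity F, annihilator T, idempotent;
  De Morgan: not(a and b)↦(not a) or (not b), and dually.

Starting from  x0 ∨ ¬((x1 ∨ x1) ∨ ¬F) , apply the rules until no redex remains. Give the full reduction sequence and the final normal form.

Answer: normal form = x0  (in 6 steps)

Derivation:
  start: x0 ∨ ¬((x1 ∨ x1) ∨ ¬F)
  →1  x0 ∨ (¬(x1 ∨ x1) ∧ ¬¬F)
  →2  x0 ∨ ((¬x1 ∧ ¬x1) ∧ ¬¬F)
  →3  x0 ∨ (¬x1 ∧ ¬¬F)
  →4  x0 ∨ (¬x1 ∧ F)
  →5  x0 ∨ F
  →6  x0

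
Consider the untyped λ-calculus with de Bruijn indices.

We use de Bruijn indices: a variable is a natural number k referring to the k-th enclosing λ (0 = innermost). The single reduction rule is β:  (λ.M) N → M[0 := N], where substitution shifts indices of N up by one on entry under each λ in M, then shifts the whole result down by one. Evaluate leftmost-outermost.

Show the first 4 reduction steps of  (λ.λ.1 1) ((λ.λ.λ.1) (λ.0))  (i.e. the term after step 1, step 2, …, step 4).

Answer: after 4 steps: λ.λ.λ.λ.1

Reduction:
  start: (λ.λ.1 1) ((λ.λ.λ.1) (λ.0))
  [1] λ.(λ.λ.λ.1) (λ.0) ((λ.λ.λ.1) (λ.0))
  [2] λ.(λ.λ.1) ((λ.λ.λ.1) (λ.0))
  [3] λ.λ.(λ.λ.λ.1) (λ.0)
  [4] λ.λ.λ.λ.1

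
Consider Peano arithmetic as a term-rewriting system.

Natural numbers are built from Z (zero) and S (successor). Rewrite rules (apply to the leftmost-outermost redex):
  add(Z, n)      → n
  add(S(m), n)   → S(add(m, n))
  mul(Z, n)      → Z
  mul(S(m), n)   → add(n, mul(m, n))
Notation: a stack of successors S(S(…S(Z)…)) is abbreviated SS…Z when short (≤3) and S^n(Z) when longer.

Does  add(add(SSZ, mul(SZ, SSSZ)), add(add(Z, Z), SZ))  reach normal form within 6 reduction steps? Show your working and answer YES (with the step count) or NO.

Answer: NO — after 6 steps the term is S(S(add(add(SSSZ, mul(Z, SSSZ)), add(add(Z, Z), SZ)))), not yet normal

Working:
  start: add(add(SSZ, mul(SZ, SSSZ)), add(add(Z, Z), SZ))
  step 1: add(S(add(SZ, mul(SZ, SSSZ))), add(add(Z, Z), SZ))
  step 2: S(add(add(SZ, mul(SZ, SSSZ)), add(add(Z, Z), SZ)))
  step 3: S(add(S(add(Z, mul(SZ, SSSZ))), add(add(Z, Z), SZ)))
  step 4: S(S(add(add(Z, mul(SZ, SSSZ)), add(add(Z, Z), SZ))))
  step 5: S(S(add(mul(SZ, SSSZ), add(add(Z, Z), SZ))))
  step 6: S(S(add(add(SSSZ, mul(Z, SSSZ)), add(add(Z, Z), SZ))))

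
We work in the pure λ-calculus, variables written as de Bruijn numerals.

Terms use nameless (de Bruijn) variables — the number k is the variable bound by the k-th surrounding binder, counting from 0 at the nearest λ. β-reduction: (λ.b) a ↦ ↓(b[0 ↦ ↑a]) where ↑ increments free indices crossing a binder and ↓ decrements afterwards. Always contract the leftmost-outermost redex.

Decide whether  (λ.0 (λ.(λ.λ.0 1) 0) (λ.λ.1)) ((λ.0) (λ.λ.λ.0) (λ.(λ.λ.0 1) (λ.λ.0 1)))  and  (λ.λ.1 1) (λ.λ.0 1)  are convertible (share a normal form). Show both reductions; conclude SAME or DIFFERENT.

Answer: DIFFERENT — A ⇓ λ.λ.1, B ⇓ λ.λ.0 (λ.λ.0 1)

Derivation:
Term A:
  start: (λ.0 (λ.(λ.λ.0 1) 0) (λ.λ.1)) ((λ.0) (λ.λ.λ.0) (λ.(λ.λ.0 1) (λ.λ.0 1)))
  [1] (λ.0) (λ.λ.λ.0) (λ.(λ.λ.0 1) (λ.λ.0 1)) (λ.(λ.λ.0 1) 0) (λ.λ.1)
  [2] (λ.λ.λ.0) (λ.(λ.λ.0 1) (λ.λ.0 1)) (λ.(λ.λ.0 1) 0) (λ.λ.1)
  [3] (λ.λ.0) (λ.(λ.λ.0 1) 0) (λ.λ.1)
  [4] (λ.0) (λ.λ.1)
  [5] λ.λ.1

Term B:
  start: (λ.λ.1 1) (λ.λ.0 1)
  [1] λ.(λ.λ.0 1) (λ.λ.0 1)
  [2] λ.λ.0 (λ.λ.0 1)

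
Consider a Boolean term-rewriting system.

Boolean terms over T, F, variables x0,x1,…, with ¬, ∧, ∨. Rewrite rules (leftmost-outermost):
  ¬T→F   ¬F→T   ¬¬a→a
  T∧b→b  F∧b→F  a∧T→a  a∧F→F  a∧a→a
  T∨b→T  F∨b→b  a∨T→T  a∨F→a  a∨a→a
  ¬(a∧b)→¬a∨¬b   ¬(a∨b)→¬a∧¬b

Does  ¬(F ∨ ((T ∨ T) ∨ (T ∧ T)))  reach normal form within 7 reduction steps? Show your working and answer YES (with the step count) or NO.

Answer: NO — after 7 steps the term is F ∧ ¬(T ∧ T), not yet normal

Derivation:
  start: ¬(F ∨ ((T ∨ T) ∨ (T ∧ T)))
  [1] ¬F ∧ ¬((T ∨ T) ∨ (T ∧ T))
  [2] T ∧ ¬((T ∨ T) ∨ (T ∧ T))
  [3] ¬((T ∨ T) ∨ (T ∧ T))
  [4] ¬(T ∨ T) ∧ ¬(T ∧ T)
  [5] (¬T ∧ ¬T) ∧ ¬(T ∧ T)
  [6] ¬T ∧ ¬(T ∧ T)
  [7] F ∧ ¬(T ∧ T)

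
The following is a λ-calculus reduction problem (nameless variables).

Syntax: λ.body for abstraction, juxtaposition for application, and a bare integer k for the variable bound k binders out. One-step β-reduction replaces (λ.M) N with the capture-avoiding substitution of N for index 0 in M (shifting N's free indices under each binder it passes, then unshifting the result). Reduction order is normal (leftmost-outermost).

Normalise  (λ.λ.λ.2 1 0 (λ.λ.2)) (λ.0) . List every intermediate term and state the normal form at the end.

Answer: normal form = λ.λ.1 0 (λ.λ.2)  (in 2 steps)

Working:
  start: (λ.λ.λ.2 1 0 (λ.λ.2)) (λ.0)
  [1] λ.λ.(λ.0) 1 0 (λ.λ.2)
  [2] λ.λ.1 0 (λ.λ.2)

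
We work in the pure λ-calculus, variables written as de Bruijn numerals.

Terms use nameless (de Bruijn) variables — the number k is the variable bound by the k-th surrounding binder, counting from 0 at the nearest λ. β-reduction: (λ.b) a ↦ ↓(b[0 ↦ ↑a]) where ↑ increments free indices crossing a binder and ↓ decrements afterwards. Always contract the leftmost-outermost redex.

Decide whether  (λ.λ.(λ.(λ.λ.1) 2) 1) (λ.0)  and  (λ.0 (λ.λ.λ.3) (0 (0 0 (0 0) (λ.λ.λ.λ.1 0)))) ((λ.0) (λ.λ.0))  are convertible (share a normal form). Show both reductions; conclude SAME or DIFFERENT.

Answer: DIFFERENT — A ⇓ λ.λ.λ.0, B ⇓ λ.0

Working:
Term A:
  start: (λ.λ.(λ.(λ.λ.1) 2) 1) (λ.0)
  [1] λ.(λ.(λ.λ.1) (λ.0)) (λ.0)
  [2] λ.(λ.λ.1) (λ.0)
  [3] λ.λ.λ.0

Term B:
  start: (λ.0 (λ.λ.λ.3) (0 (0 0 (0 0) (λ.λ.λ.λ.1 0)))) ((λ.0) (λ.λ.0))
  [1] (λ.0) (λ.λ.0) (λ.λ.λ.(λ.0) (λ.λ.0)) ((λ.0) (λ.λ.0) ((λ.0) (λ.λ.0) ((λ.0) (λ.λ.0)) ((λ.0) (λ.λ.0) ((λ.0) (λ.λ.0))) (λ.λ.λ.λ.1 0)))
  [2] (λ.λ.0) (λ.λ.λ.(λ.0) (λ.λ.0)) ((λ.0) (λ.λ.0) ((λ.0) (λ.λ.0) ((λ.0) (λ.λ.0)) ((λ.0) (λ.λ.0) ((λ.0) (λ.λ.0))) (λ.λ.λ.λ.1 0)))
  [3] (λ.0) ((λ.0) (λ.λ.0) ((λ.0) (λ.λ.0) ((λ.0) (λ.λ.0)) ((λ.0) (λ.λ.0) ((λ.0) (λ.λ.0))) (λ.λ.λ.λ.1 0)))
  [4] (λ.0) (λ.λ.0) ((λ.0) (λ.λ.0) ((λ.0) (λ.λ.0)) ((λ.0) (λ.λ.0) ((λ.0) (λ.λ.0))) (λ.λ.λ.λ.1 0))
  [5] (λ.λ.0) ((λ.0) (λ.λ.0) ((λ.0) (λ.λ.0)) ((λ.0) (λ.λ.0) ((λ.0) (λ.λ.0))) (λ.λ.λ.λ.1 0))
  [6] λ.0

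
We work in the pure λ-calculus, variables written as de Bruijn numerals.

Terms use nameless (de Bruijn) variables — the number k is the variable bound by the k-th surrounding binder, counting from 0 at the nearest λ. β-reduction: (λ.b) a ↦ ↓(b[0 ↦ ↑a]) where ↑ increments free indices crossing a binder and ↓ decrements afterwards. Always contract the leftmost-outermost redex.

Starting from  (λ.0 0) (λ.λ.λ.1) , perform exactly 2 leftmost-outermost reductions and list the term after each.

Answer: after 2 steps: λ.λ.1

Working:
  start: (λ.0 0) (λ.λ.λ.1)
  →1  (λ.λ.λ.1) (λ.λ.λ.1)
  →2  λ.λ.1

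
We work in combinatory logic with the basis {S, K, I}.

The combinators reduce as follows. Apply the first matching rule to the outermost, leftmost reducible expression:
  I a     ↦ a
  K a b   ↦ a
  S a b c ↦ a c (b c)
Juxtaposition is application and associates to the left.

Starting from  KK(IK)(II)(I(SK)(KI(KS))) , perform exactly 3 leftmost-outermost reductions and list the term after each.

Answer: after 3 steps: I

Reduction:
  start: KK(IK)(II)(I(SK)(KI(KS)))
  step 1: K(II)(I(SK)(KI(KS)))
  step 2: II
  step 3: I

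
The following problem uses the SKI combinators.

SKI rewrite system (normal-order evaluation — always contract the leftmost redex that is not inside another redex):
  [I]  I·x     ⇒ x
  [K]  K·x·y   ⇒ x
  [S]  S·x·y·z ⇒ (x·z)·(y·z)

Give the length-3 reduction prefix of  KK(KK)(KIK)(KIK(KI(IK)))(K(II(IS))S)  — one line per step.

Answer: after 3 steps: I(K(II(IS))S)

Derivation:
  start: KK(KK)(KIK)(KIK(KI(IK)))(K(II(IS))S)
  →1  K(KIK)(KIK(KI(IK)))(K(II(IS))S)
  →2  KIK(K(II(IS))S)
  →3  I(K(II(IS))S)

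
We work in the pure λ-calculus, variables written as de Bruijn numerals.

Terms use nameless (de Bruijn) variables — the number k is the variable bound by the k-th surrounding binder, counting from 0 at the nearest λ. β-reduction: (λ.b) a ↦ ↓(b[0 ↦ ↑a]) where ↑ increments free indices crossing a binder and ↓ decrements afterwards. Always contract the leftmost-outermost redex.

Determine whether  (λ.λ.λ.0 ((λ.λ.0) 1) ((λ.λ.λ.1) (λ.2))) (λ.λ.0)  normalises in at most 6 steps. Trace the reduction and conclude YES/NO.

  start: (λ.λ.λ.0 ((λ.λ.0) 1) ((λ.λ.λ.1) (λ.2))) (λ.λ.0)
  →1  λ.λ.0 ((λ.λ.0) 1) ((λ.λ.λ.1) (λ.2))
  →2  λ.λ.0 (λ.0) ((λ.λ.λ.1) (λ.2))
  →3  λ.λ.0 (λ.0) (λ.λ.1)

Answer: YES — reaches normal form λ.λ.0 (λ.0) (λ.λ.1) in 3 ≤ 6 steps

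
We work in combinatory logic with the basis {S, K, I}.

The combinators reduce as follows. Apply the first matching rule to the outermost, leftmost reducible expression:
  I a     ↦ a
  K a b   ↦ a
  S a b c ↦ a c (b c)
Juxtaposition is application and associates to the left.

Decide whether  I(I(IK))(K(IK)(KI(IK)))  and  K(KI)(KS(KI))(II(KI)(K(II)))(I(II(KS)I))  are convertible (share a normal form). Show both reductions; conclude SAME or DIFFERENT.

Term A:
  start: I(I(IK))(K(IK)(KI(IK)))
  [1] I(IK)(K(IK)(KI(IK)))
  [2] IK(K(IK)(KI(IK)))
  [3] K(K(IK)(KI(IK)))
  [4] K(IK)
  [5] KK

Term B:
  start: K(KI)(KS(KI))(II(KI)(K(II)))(I(II(KS)I))
  [1] KI(II(KI)(K(II)))(I(II(KS)I))
  [2] I(I(II(KS)I))
  [3] I(II(KS)I)
  [4] II(KS)I
  [5] I(KS)I
  [6] KSI
  [7] S

Answer: DIFFERENT — A ⇓ KK, B ⇓ S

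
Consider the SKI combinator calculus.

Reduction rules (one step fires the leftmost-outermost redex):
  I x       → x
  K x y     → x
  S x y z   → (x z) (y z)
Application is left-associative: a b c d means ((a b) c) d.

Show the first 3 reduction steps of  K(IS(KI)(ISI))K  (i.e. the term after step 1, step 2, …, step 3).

  start: K(IS(KI)(ISI))K
  →1  IS(KI)(ISI)
  →2  S(KI)(ISI)
  →3  S(KI)(SI)

Answer: after 3 steps: S(KI)(SI)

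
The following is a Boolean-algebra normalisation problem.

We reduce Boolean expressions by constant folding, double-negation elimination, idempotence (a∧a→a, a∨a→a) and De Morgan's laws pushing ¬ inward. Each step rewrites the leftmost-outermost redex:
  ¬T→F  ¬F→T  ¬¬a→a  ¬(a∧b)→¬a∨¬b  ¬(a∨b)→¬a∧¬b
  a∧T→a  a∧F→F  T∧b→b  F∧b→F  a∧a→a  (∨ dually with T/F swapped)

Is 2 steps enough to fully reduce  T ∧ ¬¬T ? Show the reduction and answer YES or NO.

  start: T ∧ ¬¬T
  →1  ¬¬T
  →2  T

Answer: YES — reaches normal form T in 2 ≤ 2 steps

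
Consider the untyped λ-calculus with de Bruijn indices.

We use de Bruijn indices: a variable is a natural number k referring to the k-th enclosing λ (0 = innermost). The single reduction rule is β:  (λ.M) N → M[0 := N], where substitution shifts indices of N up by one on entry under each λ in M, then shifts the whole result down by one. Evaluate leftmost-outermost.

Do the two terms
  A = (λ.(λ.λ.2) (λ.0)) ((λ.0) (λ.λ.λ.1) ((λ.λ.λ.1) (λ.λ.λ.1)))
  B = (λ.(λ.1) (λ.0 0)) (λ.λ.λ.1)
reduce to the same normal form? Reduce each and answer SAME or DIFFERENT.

Term A:
  start: (λ.(λ.λ.2) (λ.0)) ((λ.0) (λ.λ.λ.1) ((λ.λ.λ.1) (λ.λ.λ.1)))
  step 1: (λ.λ.(λ.0) (λ.λ.λ.1) ((λ.λ.λ.1) (λ.λ.λ.1))) (λ.0)
  step 2: λ.(λ.0) (λ.λ.λ.1) ((λ.λ.λ.1) (λ.λ.λ.1))
  step 3: λ.(λ.λ.λ.1) ((λ.λ.λ.1) (λ.λ.λ.1))
  step 4: λ.λ.λ.1

Term B:
  start: (λ.(λ.1) (λ.0 0)) (λ.λ.λ.1)
  step 1: (λ.λ.λ.λ.1) (λ.0 0)
  step 2: λ.λ.λ.1

Answer: SAME — A ⇓ λ.λ.λ.1, B ⇓ λ.λ.λ.1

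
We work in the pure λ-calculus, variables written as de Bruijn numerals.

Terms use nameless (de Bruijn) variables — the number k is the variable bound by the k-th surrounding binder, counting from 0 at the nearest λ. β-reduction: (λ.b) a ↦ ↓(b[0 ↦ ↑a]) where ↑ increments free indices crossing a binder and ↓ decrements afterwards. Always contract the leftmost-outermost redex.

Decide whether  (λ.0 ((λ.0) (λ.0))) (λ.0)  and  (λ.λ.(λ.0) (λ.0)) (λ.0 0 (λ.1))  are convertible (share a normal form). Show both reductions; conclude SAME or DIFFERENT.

Term A:
  start: (λ.0 ((λ.0) (λ.0))) (λ.0)
  step 1: (λ.0) ((λ.0) (λ.0))
  step 2: (λ.0) (λ.0)
  step 3: λ.0

Term B:
  start: (λ.λ.(λ.0) (λ.0)) (λ.0 0 (λ.1))
  step 1: λ.(λ.0) (λ.0)
  step 2: λ.λ.0

Answer: DIFFERENT — A ⇓ λ.0, B ⇓ λ.λ.0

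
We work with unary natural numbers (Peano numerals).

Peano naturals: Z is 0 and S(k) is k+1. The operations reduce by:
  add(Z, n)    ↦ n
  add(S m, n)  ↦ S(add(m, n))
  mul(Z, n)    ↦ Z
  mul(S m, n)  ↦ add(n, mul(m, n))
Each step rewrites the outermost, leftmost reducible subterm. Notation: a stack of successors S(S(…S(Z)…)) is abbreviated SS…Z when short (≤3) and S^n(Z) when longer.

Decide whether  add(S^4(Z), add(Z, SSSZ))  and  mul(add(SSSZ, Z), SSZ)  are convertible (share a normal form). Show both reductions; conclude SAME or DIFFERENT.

Answer: DIFFERENT — A ⇓ S^7(Z), B ⇓ S^6(Z)

Derivation:
Term A:
  start: add(S^4(Z), add(Z, SSSZ))
  →1  S(add(SSSZ, add(Z, SSSZ)))
  →2  S(S(add(SSZ, add(Z, SSSZ))))
  →3  S(S(S(add(SZ, add(Z, SSSZ)))))
  →4  S(S(S(S(add(Z, add(Z, SSSZ))))))
  →5  S(S(S(S(add(Z, SSSZ)))))
  →6  S^7(Z)

Term B:
  start: mul(add(SSSZ, Z), SSZ)
  →1  mul(S(add(SSZ, Z)), SSZ)
  →2  add(SSZ, mul(add(SSZ, Z), SSZ))
  →3  S(add(SZ, mul(add(SSZ, Z), SSZ)))
  →4  S(S(add(Z, mul(add(SSZ, Z), SSZ))))
  →5  S(S(mul(add(SSZ, Z), SSZ)))
  →6  S(S(mul(S(add(SZ, Z)), SSZ)))
  →7  S(S(add(SSZ, mul(add(SZ, Z), SSZ))))
  →8  S(S(S(add(SZ, mul(add(SZ, Z), SSZ)))))
  →9  S(S(S(S(add(Z, mul(add(SZ, Z), SSZ))))))
  →10  S(S(S(S(mul(add(SZ, Z), SSZ)))))
  →11  S(S(S(S(mul(S(add(Z, Z)), SSZ)))))
  →12  S(S(S(S(add(SSZ, mul(add(Z, Z), SSZ))))))
  →13  S(S(S(S(S(add(SZ, mul(add(Z, Z), SSZ)))))))
  →14  S(S(S(S(S(S(add(Z, mul(add(Z, Z), SSZ))))))))
  →15  S(S(S(S(S(S(mul(add(Z, Z), SSZ)))))))
  →16  S(S(S(S(S(S(mul(Z, SSZ)))))))
  →17  S^6(Z)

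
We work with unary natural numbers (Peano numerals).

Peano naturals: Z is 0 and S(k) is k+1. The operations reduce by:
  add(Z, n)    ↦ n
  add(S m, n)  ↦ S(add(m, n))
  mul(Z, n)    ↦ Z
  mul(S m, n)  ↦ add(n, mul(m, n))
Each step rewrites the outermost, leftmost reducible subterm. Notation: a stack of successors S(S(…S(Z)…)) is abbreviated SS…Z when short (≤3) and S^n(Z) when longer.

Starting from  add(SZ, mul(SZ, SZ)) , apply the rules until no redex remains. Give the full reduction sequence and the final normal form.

  start: add(SZ, mul(SZ, SZ))
  →1  S(add(Z, mul(SZ, SZ)))
  →2  S(mul(SZ, SZ))
  →3  S(add(SZ, mul(Z, SZ)))
  →4  S(S(add(Z, mul(Z, SZ))))
  →5  S(S(mul(Z, SZ)))
  →6  SSZ

Answer: normal form = SSZ  (in 6 steps)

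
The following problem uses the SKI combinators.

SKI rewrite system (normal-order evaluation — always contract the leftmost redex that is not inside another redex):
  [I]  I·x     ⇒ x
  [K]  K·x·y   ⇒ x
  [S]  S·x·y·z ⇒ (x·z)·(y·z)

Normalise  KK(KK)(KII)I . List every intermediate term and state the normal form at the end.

Answer: normal form = I  (in 3 steps)

Derivation:
  start: KK(KK)(KII)I
  [1] K(KII)I
  [2] KII
  [3] I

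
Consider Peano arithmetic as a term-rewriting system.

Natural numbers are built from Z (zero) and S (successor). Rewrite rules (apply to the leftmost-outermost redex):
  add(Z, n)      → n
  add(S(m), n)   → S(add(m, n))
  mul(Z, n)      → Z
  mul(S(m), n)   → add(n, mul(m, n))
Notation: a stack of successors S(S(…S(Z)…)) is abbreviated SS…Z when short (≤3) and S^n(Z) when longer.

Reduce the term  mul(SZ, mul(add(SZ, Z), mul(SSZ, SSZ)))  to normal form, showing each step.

  start: mul(SZ, mul(add(SZ, Z), mul(SSZ, SSZ)))
  [1] add(mul(add(SZ, Z), mul(SSZ, SSZ)), mul(Z, mul(add(SZ, Z), mul(SSZ, SSZ))))
  [2] add(mul(S(add(Z, Z)), mul(SSZ, SSZ)), mul(Z, mul(add(SZ, Z), mul(SSZ, SSZ))))
  [3] add(add(mul(SSZ, SSZ), mul(add(Z, Z), mul(SSZ, SSZ))), mul(Z, mul(add(SZ, Z), mul(SSZ, SSZ))))
  [4] add(add(add(SSZ, mul(SZ, SSZ)), mul(add(Z, Z), mul(SSZ, SSZ))), mul(Z, mul(add(SZ, Z), mul(SSZ, SSZ))))
  [5] add(add(S(add(SZ, mul(SZ, SSZ))), mul(add(Z, Z), mul(SSZ, SSZ))), mul(Z, mul(add(SZ, Z), mul(SSZ, SSZ))))
  [6] add(S(add(add(SZ, mul(SZ, SSZ)), mul(add(Z, Z), mul(SSZ, SSZ)))), mul(Z, mul(add(SZ, Z), mul(SSZ, SSZ))))
  [7] S(add(add(add(SZ, mul(SZ, SSZ)), mul(add(Z, Z), mul(SSZ, SSZ))), mul(Z, mul(add(SZ, Z), mul(SSZ, SSZ)))))
  [8] S(add(add(S(add(Z, mul(SZ, SSZ))), mul(add(Z, Z), mul(SSZ, SSZ))), mul(Z, mul(add(SZ, Z), mul(SSZ, SSZ)))))
  [9] S(add(S(add(add(Z, mul(SZ, SSZ)), mul(add(Z, Z), mul(SSZ, SSZ)))), mul(Z, mul(add(SZ, Z), mul(SSZ, SSZ)))))
  [10] S(S(add(add(add(Z, mul(SZ, SSZ)), mul(add(Z, Z), mul(SSZ, SSZ))), mul(Z, mul(add(SZ, Z), mul(SSZ, SSZ))))))
  [11] S(S(add(add(mul(SZ, SSZ), mul(add(Z, Z), mul(SSZ, SSZ))), mul(Z, mul(add(SZ, Z), mul(SSZ, SSZ))))))
  [12] S(S(add(add(add(SSZ, mul(Z, SSZ)), mul(add(Z, Z), mul(SSZ, SSZ))), mul(Z, mul(add(SZ, Z), mul(SSZ, SSZ))))))
  [13] S(S(add(add(S(add(SZ, mul(Z, SSZ))), mul(add(Z, Z), mul(SSZ, SSZ))), mul(Z, mul(add(SZ, Z), mul(SSZ, SSZ))))))
  [14] S(S(add(S(add(add(SZ, mul(Z, SSZ)), mul(add(Z, Z), mul(SSZ, SSZ)))), mul(Z, mul(add(SZ, Z), mul(SSZ, SSZ))))))
  [15] S(S(S(add(add(add(SZ, mul(Z, SSZ)), mul(add(Z, Z), mul(SSZ, SSZ))), mul(Z, mul(add(SZ, Z), mul(SSZ, SSZ)))))))
  [16] S(S(S(add(add(S(add(Z, mul(Z, SSZ))), mul(add(Z, Z), mul(SSZ, SSZ))), mul(Z, mul(add(SZ, Z), mul(SSZ, SSZ)))))))
  [17] S(S(S(add(S(add(add(Z, mul(Z, SSZ)), mul(add(Z, Z), mul(SSZ, SSZ)))), mul(Z, mul(add(SZ, Z), mul(SSZ, SSZ)))))))
  [18] S(S(S(S(add(add(add(Z, mul(Z, SSZ)), mul(add(Z, Z), mul(SSZ, SSZ))), mul(Z, mul(add(SZ, Z), mul(SSZ, SSZ))))))))
  [19] S(S(S(S(add(add(mul(Z, SSZ), mul(add(Z, Z), mul(SSZ, SSZ))), mul(Z, mul(add(SZ, Z), mul(SSZ, SSZ))))))))
  [20] S(S(S(S(add(add(Z, mul(add(Z, Z), mul(SSZ, SSZ))), mul(Z, mul(add(SZ, Z), mul(SSZ, SSZ))))))))
  [21] S(S(S(S(add(mul(add(Z, Z), mul(SSZ, SSZ)), mul(Z, mul(add(SZ, Z), mul(SSZ, SSZ))))))))
  [22] S(S(S(S(add(mul(Z, mul(SSZ, SSZ)), mul(Z, mul(add(SZ, Z), mul(SSZ, SSZ))))))))
  [23] S(S(S(S(add(Z, mul(Z, mul(add(SZ, Z), mul(SSZ, SSZ))))))))
  [24] S(S(S(S(mul(Z, mul(add(SZ, Z), mul(SSZ, SSZ)))))))
  [25] S^4(Z)

Answer: normal form = S^4(Z)  (in 25 steps)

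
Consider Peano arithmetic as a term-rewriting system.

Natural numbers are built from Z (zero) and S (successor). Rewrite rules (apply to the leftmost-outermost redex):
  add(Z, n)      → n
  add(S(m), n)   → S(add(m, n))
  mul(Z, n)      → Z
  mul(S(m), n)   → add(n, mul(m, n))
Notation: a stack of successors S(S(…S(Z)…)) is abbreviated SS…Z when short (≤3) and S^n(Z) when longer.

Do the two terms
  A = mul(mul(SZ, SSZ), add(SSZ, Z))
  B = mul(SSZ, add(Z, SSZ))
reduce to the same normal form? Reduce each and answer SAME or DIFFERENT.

Term A:
  start: mul(mul(SZ, SSZ), add(SSZ, Z))
  →1  mul(add(SSZ, mul(Z, SSZ)), add(SSZ, Z))
  →2  mul(S(add(SZ, mul(Z, SSZ))), add(SSZ, Z))
  →3  add(add(SSZ, Z), mul(add(SZ, mul(Z, SSZ)), add(SSZ, Z)))
  →4  add(S(add(SZ, Z)), mul(add(SZ, mul(Z, SSZ)), add(SSZ, Z)))
  →5  S(add(add(SZ, Z), mul(add(SZ, mul(Z, SSZ)), add(SSZ, Z))))
  →6  S(add(S(add(Z, Z)), mul(add(SZ, mul(Z, SSZ)), add(SSZ, Z))))
  →7  S(S(add(add(Z, Z), mul(add(SZ, mul(Z, SSZ)), add(SSZ, Z)))))
  →8  S(S(add(Z, mul(add(SZ, mul(Z, SSZ)), add(SSZ, Z)))))
  →9  S(S(mul(add(SZ, mul(Z, SSZ)), add(SSZ, Z))))
  →10  S(S(mul(S(add(Z, mul(Z, SSZ))), add(SSZ, Z))))
  →11  S(S(add(add(SSZ, Z), mul(add(Z, mul(Z, SSZ)), add(SSZ, Z)))))
  →12  S(S(add(S(add(SZ, Z)), mul(add(Z, mul(Z, SSZ)), add(SSZ, Z)))))
  →13  S(S(S(add(add(SZ, Z), mul(add(Z, mul(Z, SSZ)), add(SSZ, Z))))))
  →14  S(S(S(add(S(add(Z, Z)), mul(add(Z, mul(Z, SSZ)), add(SSZ, Z))))))
  →15  S(S(S(S(add(add(Z, Z), mul(add(Z, mul(Z, SSZ)), add(SSZ, Z)))))))
  →16  S(S(S(S(add(Z, mul(add(Z, mul(Z, SSZ)), add(SSZ, Z)))))))
  →17  S(S(S(S(mul(add(Z, mul(Z, SSZ)), add(SSZ, Z))))))
  →18  S(S(S(S(mul(mul(Z, SSZ), add(SSZ, Z))))))
  →19  S(S(S(S(mul(Z, add(SSZ, Z))))))
  →20  S^4(Z)

Term B:
  start: mul(SSZ, add(Z, SSZ))
  →1  add(add(Z, SSZ), mul(SZ, add(Z, SSZ)))
  →2  add(SSZ, mul(SZ, add(Z, SSZ)))
  →3  S(add(SZ, mul(SZ, add(Z, SSZ))))
  →4  S(S(add(Z, mul(SZ, add(Z, SSZ)))))
  →5  S(S(mul(SZ, add(Z, SSZ))))
  →6  S(S(add(add(Z, SSZ), mul(Z, add(Z, SSZ)))))
  →7  S(S(add(SSZ, mul(Z, add(Z, SSZ)))))
  →8  S(S(S(add(SZ, mul(Z, add(Z, SSZ))))))
  →9  S(S(S(S(add(Z, mul(Z, add(Z, SSZ)))))))
  →10  S(S(S(S(mul(Z, add(Z, SSZ))))))
  →11  S^4(Z)

Answer: SAME — A ⇓ S^4(Z), B ⇓ S^4(Z)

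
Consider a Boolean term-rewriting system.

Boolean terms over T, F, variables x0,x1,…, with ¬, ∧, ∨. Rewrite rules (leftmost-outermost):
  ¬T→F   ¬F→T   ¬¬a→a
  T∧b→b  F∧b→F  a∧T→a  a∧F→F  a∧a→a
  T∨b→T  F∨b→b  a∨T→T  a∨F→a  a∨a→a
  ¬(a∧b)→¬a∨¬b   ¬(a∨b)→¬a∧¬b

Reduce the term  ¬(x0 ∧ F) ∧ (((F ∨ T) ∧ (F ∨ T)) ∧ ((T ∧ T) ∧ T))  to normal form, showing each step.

  start: ¬(x0 ∧ F) ∧ (((F ∨ T) ∧ (F ∨ T)) ∧ ((T ∧ T) ∧ T))
  →1  (¬x0 ∨ ¬F) ∧ (((F ∨ T) ∧ (F ∨ T)) ∧ ((T ∧ T) ∧ T))
  →2  (¬x0 ∨ T) ∧ (((F ∨ T) ∧ (F ∨ T)) ∧ ((T ∧ T) ∧ T))
  →3  T ∧ (((F ∨ T) ∧ (F ∨ T)) ∧ ((T ∧ T) ∧ T))
  →4  ((F ∨ T) ∧ (F ∨ T)) ∧ ((T ∧ T) ∧ T)
  →5  (F ∨ T) ∧ ((T ∧ T) ∧ T)
  →6  T ∧ ((T ∧ T) ∧ T)
  →7  (T ∧ T) ∧ T
  →8  T ∧ T
  →9  T

Answer: normal form = T  (in 9 steps)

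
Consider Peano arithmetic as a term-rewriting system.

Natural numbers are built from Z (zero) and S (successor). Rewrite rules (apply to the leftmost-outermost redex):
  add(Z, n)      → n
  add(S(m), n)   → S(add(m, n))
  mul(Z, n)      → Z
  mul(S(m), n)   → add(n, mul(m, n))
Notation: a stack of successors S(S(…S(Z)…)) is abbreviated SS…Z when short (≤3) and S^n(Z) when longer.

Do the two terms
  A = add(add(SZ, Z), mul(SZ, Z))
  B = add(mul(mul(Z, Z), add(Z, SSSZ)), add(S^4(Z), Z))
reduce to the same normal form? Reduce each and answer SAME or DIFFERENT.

Answer: DIFFERENT — A ⇓ SZ, B ⇓ S^4(Z)

Working:
Term A:
  start: add(add(SZ, Z), mul(SZ, Z))
  [1] add(S(add(Z, Z)), mul(SZ, Z))
  [2] S(add(add(Z, Z), mul(SZ, Z)))
  [3] S(add(Z, mul(SZ, Z)))
  [4] S(mul(SZ, Z))
  [5] S(add(Z, mul(Z, Z)))
  [6] S(mul(Z, Z))
  [7] SZ

Term B:
  start: add(mul(mul(Z, Z), add(Z, SSSZ)), add(S^4(Z), Z))
  [1] add(mul(Z, add(Z, SSSZ)), add(S^4(Z), Z))
  [2] add(Z, add(S^4(Z), Z))
  [3] add(S^4(Z), Z)
  [4] S(add(SSSZ, Z))
  [5] S(S(add(SSZ, Z)))
  [6] S(S(S(add(SZ, Z))))
  [7] S(S(S(S(add(Z, Z)))))
  [8] S^4(Z)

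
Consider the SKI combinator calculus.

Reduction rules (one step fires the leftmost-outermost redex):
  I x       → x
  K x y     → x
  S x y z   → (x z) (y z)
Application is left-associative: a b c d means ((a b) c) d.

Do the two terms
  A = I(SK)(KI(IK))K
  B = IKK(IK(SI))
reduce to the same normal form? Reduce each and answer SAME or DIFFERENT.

Answer: SAME — A ⇓ K, B ⇓ K

Reduction:
Term A:
  start: I(SK)(KI(IK))K
  →1  SK(KI(IK))K
  →2  KK(KI(IK)K)
  →3  K

Term B:
  start: IKK(IK(SI))
  →1  KK(IK(SI))
  →2  K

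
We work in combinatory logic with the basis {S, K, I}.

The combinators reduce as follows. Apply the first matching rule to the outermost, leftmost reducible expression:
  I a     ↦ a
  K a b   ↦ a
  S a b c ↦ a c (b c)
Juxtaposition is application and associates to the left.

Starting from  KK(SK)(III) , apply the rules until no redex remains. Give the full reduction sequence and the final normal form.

Answer: normal form = KI  (in 3 steps)

Working:
  start: KK(SK)(III)
  step 1: K(III)
  step 2: K(II)
  step 3: KI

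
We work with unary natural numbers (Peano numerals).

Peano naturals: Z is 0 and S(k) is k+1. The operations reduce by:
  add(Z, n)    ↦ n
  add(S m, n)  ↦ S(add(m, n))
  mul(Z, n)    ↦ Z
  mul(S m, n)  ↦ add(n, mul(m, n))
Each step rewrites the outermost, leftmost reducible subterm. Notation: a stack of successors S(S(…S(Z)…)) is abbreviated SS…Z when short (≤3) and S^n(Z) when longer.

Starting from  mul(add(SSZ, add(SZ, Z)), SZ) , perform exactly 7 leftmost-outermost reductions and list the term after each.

Answer: after 7 steps: S(S(add(Z, mul(add(Z, add(SZ, Z)), SZ))))

Working:
  start: mul(add(SSZ, add(SZ, Z)), SZ)
  →1  mul(S(add(SZ, add(SZ, Z))), SZ)
  →2  add(SZ, mul(add(SZ, add(SZ, Z)), SZ))
  →3  S(add(Z, mul(add(SZ, add(SZ, Z)), SZ)))
  →4  S(mul(add(SZ, add(SZ, Z)), SZ))
  →5  S(mul(S(add(Z, add(SZ, Z))), SZ))
  →6  S(add(SZ, mul(add(Z, add(SZ, Z)), SZ)))
  →7  S(S(add(Z, mul(add(Z, add(SZ, Z)), SZ))))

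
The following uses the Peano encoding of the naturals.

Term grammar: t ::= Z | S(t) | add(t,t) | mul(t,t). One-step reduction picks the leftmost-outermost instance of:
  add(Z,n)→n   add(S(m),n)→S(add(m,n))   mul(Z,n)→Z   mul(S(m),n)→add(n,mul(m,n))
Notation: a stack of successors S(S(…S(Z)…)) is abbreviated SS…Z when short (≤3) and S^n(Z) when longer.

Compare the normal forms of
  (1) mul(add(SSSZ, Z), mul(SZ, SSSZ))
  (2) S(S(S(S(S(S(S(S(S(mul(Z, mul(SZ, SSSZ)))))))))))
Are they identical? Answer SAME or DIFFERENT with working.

Term A:
  start: mul(add(SSSZ, Z), mul(SZ, SSSZ))
  [1] mul(S(add(SSZ, Z)), mul(SZ, SSSZ))
  [2] add(mul(SZ, SSSZ), mul(add(SSZ, Z), mul(SZ, SSSZ)))
  [3] add(add(SSSZ, mul(Z, SSSZ)), mul(add(SSZ, Z), mul(SZ, SSSZ)))
  [4] add(S(add(SSZ, mul(Z, SSSZ))), mul(add(SSZ, Z), mul(SZ, SSSZ)))
  [5] S(add(add(SSZ, mul(Z, SSSZ)), mul(add(SSZ, Z), mul(SZ, SSSZ))))
  [6] S(add(S(add(SZ, mul(Z, SSSZ))), mul(add(SSZ, Z), mul(SZ, SSSZ))))
  [7] S(S(add(add(SZ, mul(Z, SSSZ)), mul(add(SSZ, Z), mul(SZ, SSSZ)))))
  [8] S(S(add(S(add(Z, mul(Z, SSSZ))), mul(add(SSZ, Z), mul(SZ, SSSZ)))))
  [9] S(S(S(add(add(Z, mul(Z, SSSZ)), mul(add(SSZ, Z), mul(SZ, SSSZ))))))
  [10] S(S(S(add(mul(Z, SSSZ), mul(add(SSZ, Z), mul(SZ, SSSZ))))))
  [11] S(S(S(add(Z, mul(add(SSZ, Z), mul(SZ, SSSZ))))))
  [12] S(S(S(mul(add(SSZ, Z), mul(SZ, SSSZ)))))
  [13] S(S(S(mul(S(add(SZ, Z)), mul(SZ, SSSZ)))))
  [14] S(S(S(add(mul(SZ, SSSZ), mul(add(SZ, Z), mul(SZ, SSSZ))))))
  [15] S(S(S(add(add(SSSZ, mul(Z, SSSZ)), mul(add(SZ, Z), mul(SZ, SSSZ))))))
  [16] S(S(S(add(S(add(SSZ, mul(Z, SSSZ))), mul(add(SZ, Z), mul(SZ, SSSZ))))))
  [17] S(S(S(S(add(add(SSZ, mul(Z, SSSZ)), mul(add(SZ, Z), mul(SZ, SSSZ)))))))
  [18] S(S(S(S(add(S(add(SZ, mul(Z, SSSZ))), mul(add(SZ, Z), mul(SZ, SSSZ)))))))
  [19] S(S(S(S(S(add(add(SZ, mul(Z, SSSZ)), mul(add(SZ, Z), mul(SZ, SSSZ))))))))
  [20] S(S(S(S(S(add(S(add(Z, mul(Z, SSSZ))), mul(add(SZ, Z), mul(SZ, SSSZ))))))))
  [21] S(S(S(S(S(S(add(add(Z, mul(Z, SSSZ)), mul(add(SZ, Z), mul(SZ, SSSZ)))))))))
  [22] S(S(S(S(S(S(add(mul(Z, SSSZ), mul(add(SZ, Z), mul(SZ, SSSZ)))))))))
  [23] S(S(S(S(S(S(add(Z, mul(add(SZ, Z), mul(SZ, SSSZ)))))))))
  [24] S(S(S(S(S(S(mul(add(SZ, Z), mul(SZ, SSSZ))))))))
  [25] S(S(S(S(S(S(mul(S(add(Z, Z)), mul(SZ, SSSZ))))))))
  [26] S(S(S(S(S(S(add(mul(SZ, SSSZ), mul(add(Z, Z), mul(SZ, SSSZ)))))))))
  [27] S(S(S(S(S(S(add(add(SSSZ, mul(Z, SSSZ)), mul(add(Z, Z), mul(SZ, SSSZ)))))))))
  [28] S(S(S(S(S(S(add(S(add(SSZ, mul(Z, SSSZ))), mul(add(Z, Z), mul(SZ, SSSZ)))))))))
  [29] S(S(S(S(S(S(S(add(add(SSZ, mul(Z, SSSZ)), mul(add(Z, Z), mul(SZ, SSSZ))))))))))
  [30] S(S(S(S(S(S(S(add(S(add(SZ, mul(Z, SSSZ))), mul(add(Z, Z), mul(SZ, SSSZ))))))))))
  [31] S(S(S(S(S(S(S(S(add(add(SZ, mul(Z, SSSZ)), mul(add(Z, Z), mul(SZ, SSSZ)))))))))))
  [32] S(S(S(S(S(S(S(S(add(S(add(Z, mul(Z, SSSZ))), mul(add(Z, Z), mul(SZ, SSSZ)))))))))))
  [33] S(S(S(S(S(S(S(S(S(add(add(Z, mul(Z, SSSZ)), mul(add(Z, Z), mul(SZ, SSSZ))))))))))))
  [34] S(S(S(S(S(S(S(S(S(add(mul(Z, SSSZ), mul(add(Z, Z), mul(SZ, SSSZ))))))))))))
  [35] S(S(S(S(S(S(S(S(S(add(Z, mul(add(Z, Z), mul(SZ, SSSZ))))))))))))
  [36] S(S(S(S(S(S(S(S(S(mul(add(Z, Z), mul(SZ, SSSZ)))))))))))
  [37] S(S(S(S(S(S(S(S(S(mul(Z, mul(SZ, SSSZ)))))))))))
  [38] S^9(Z)

Term B:
  start: S(S(S(S(S(S(S(S(S(mul(Z, mul(SZ, SSSZ)))))))))))
  [1] S^9(Z)

Answer: SAME — A ⇓ S^9(Z), B ⇓ S^9(Z)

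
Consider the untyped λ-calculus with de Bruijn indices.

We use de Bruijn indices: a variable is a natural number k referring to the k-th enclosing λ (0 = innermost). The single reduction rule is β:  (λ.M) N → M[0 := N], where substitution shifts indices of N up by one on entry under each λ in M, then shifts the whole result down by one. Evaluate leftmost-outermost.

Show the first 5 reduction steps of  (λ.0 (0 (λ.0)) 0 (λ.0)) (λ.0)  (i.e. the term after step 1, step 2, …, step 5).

Answer: after 5 steps: λ.0

Working:
  start: (λ.0 (0 (λ.0)) 0 (λ.0)) (λ.0)
  step 1: (λ.0) ((λ.0) (λ.0)) (λ.0) (λ.0)
  step 2: (λ.0) (λ.0) (λ.0) (λ.0)
  step 3: (λ.0) (λ.0) (λ.0)
  step 4: (λ.0) (λ.0)
  step 5: λ.0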